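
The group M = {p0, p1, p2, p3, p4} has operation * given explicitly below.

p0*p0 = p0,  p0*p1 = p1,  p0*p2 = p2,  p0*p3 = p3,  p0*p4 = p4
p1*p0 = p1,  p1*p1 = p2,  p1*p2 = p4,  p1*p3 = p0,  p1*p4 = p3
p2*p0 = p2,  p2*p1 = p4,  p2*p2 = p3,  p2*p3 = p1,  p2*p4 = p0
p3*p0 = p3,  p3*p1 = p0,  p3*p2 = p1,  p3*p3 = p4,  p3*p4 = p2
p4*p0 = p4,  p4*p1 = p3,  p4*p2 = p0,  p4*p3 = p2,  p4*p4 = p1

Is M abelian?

Check whether the table is symmetric across its main diagonal.
Every entry (row x, col y) equals the entry (row y, col x), so M is abelian.

Yes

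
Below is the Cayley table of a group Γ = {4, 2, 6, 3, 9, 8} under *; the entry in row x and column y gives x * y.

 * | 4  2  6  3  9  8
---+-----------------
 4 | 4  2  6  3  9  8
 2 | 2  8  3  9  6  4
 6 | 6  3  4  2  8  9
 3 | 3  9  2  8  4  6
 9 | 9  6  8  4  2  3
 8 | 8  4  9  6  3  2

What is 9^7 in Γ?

9^1 = 9
9^2 = 9 * 9 = 2
9^3 = 2 * 9 = 6
9^4 = 6 * 9 = 8
9^5 = 8 * 9 = 3
9^6 = 3 * 9 = 4
9^7 = 4 * 9 = 9

9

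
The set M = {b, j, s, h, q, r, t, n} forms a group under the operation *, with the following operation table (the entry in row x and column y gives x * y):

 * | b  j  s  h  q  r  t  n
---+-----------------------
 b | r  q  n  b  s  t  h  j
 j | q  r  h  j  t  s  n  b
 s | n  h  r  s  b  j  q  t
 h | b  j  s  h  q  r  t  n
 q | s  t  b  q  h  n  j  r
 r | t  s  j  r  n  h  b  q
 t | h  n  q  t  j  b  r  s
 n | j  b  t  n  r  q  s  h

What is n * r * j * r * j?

n * r = q
q * j = t
t * r = b
b * j = q

q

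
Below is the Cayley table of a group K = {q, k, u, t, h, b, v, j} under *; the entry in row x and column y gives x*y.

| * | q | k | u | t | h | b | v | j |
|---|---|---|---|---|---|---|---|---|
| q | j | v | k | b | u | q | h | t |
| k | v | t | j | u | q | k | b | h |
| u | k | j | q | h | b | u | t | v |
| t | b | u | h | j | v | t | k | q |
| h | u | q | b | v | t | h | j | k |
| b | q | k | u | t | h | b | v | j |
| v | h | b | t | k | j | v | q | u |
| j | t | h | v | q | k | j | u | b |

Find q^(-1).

First locate the identity: row b matches the header, so b is the identity.
Scan row q for b: q*t = b. Hence q^(-1) = t.
(Structurally, K here is isomorphic to the cyclic group Z_8.)

t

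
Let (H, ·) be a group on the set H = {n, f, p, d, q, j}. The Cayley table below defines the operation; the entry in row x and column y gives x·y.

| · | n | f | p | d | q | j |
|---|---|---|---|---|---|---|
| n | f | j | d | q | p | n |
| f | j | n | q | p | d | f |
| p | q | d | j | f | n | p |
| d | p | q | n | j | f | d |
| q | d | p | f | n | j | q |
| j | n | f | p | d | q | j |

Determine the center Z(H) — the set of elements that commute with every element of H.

An element z is central iff its row equals its column in the table.
For f: f·p = q ≠ d = p·f, so f ∉ Z.
Checking each element this way leaves Z(H) = {j}.

{j}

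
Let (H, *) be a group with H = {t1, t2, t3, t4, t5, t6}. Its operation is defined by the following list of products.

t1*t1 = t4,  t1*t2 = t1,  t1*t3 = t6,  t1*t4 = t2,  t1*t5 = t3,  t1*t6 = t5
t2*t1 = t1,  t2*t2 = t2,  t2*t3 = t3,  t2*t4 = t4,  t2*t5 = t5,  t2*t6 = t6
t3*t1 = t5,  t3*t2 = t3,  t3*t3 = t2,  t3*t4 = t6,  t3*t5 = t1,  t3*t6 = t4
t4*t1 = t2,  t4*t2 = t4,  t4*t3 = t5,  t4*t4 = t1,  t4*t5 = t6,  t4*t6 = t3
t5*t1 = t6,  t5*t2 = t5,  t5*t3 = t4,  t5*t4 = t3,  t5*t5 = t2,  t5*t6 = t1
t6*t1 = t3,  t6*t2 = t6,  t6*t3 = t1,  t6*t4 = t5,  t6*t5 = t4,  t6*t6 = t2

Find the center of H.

An element z is central iff its row equals its column in the table.
For t5: t5 * t4 = t3 ≠ t6 = t4 * t5, so t5 ∉ Z.
Checking each element this way leaves Z(H) = {t2}.
(Structurally, H here is isomorphic to the symmetric group S_3.)

{t2}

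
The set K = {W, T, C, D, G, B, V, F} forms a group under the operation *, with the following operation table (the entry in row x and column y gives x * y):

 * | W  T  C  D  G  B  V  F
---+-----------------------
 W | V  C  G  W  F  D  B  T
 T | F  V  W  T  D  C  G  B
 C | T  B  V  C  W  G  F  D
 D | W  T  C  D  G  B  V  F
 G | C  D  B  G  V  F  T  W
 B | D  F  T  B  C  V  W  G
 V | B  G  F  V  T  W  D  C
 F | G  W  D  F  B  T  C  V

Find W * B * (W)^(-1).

B

The identity is D. In row W, the entry D sits in column B, so W^(-1) = B.
W * B = D
D * B = B
(Structurally, K here is isomorphic to the quaternion group Q_8.)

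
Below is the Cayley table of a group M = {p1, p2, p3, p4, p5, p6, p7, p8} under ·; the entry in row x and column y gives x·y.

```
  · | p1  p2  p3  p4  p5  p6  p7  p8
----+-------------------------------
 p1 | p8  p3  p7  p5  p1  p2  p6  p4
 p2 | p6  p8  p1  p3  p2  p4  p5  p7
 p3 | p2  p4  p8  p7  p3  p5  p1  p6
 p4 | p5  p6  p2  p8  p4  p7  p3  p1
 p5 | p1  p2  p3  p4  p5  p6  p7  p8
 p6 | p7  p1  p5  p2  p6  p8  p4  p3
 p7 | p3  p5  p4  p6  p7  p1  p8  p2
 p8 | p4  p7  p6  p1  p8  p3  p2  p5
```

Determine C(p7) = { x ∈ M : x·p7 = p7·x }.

{p2, p5, p7, p8}

Compare row p7 with column p7 entry by entry.
p8·p7 = p2 = p7·p8, so p8 commutes with p7.
p4·p7 = p3 but p7·p4 = p6, so p4 does not.
Collecting the elements that commute with p7: C(p7) = {p2, p5, p7, p8}.
(Structurally, M here is isomorphic to the quaternion group Q_8.)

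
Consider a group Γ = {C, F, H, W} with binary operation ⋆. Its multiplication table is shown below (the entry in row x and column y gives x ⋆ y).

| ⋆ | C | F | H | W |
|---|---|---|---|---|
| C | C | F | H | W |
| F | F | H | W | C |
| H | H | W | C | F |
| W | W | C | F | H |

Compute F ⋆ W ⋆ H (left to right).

H

F ⋆ W = C
C ⋆ H = H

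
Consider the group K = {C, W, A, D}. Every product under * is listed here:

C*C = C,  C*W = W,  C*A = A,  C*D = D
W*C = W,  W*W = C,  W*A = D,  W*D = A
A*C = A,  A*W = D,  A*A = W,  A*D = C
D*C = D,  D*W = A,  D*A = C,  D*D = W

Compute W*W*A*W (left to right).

W*W = C
C*A = A
A*W = D
(Structurally, K here is isomorphic to the cyclic group Z_4.)

D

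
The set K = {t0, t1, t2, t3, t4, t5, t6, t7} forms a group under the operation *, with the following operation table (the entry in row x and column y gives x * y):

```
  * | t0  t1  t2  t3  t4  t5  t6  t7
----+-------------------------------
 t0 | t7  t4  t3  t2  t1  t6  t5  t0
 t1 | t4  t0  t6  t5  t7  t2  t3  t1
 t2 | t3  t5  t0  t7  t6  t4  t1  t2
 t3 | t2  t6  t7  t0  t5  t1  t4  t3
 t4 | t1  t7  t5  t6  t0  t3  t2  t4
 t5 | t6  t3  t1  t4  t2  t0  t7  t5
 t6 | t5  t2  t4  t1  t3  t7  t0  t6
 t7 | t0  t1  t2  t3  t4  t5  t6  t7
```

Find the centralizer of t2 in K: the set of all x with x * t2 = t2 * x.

Compare row t2 with column t2 entry by entry.
t3 * t2 = t7 = t2 * t3, so t3 commutes with t2.
t4 * t2 = t5 but t2 * t4 = t6, so t4 does not.
Collecting the elements that commute with t2: C(t2) = {t0, t2, t3, t7}.

{t0, t2, t3, t7}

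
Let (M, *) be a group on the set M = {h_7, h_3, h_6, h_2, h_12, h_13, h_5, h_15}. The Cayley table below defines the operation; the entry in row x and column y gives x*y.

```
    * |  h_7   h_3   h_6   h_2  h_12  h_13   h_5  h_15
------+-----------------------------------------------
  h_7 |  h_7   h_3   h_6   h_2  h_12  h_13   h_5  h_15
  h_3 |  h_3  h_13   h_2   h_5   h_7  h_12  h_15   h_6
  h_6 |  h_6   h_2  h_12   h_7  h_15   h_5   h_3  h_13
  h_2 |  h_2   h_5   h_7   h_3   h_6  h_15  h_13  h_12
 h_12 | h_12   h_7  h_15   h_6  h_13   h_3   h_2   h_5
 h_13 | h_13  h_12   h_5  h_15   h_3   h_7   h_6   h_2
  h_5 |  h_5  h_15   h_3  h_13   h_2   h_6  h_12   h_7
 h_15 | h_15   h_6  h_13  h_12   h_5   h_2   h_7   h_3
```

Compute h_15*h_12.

h_5

Read row h_15, column h_12: h_15*h_12 = h_5.
(Structurally, M here is isomorphic to the cyclic group Z_8.)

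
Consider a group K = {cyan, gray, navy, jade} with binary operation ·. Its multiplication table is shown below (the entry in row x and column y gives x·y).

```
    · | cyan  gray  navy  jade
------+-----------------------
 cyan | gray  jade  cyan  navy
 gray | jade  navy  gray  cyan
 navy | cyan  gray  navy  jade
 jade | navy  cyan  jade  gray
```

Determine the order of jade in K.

4

The identity element is navy (its row matches the header).
jade^1 = jade
jade^2 = jade·jade = gray
jade^3 = gray·jade = cyan
jade^4 = cyan·jade = navy
The first power of jade equal to the identity is jade^4, so ord(jade) = 4.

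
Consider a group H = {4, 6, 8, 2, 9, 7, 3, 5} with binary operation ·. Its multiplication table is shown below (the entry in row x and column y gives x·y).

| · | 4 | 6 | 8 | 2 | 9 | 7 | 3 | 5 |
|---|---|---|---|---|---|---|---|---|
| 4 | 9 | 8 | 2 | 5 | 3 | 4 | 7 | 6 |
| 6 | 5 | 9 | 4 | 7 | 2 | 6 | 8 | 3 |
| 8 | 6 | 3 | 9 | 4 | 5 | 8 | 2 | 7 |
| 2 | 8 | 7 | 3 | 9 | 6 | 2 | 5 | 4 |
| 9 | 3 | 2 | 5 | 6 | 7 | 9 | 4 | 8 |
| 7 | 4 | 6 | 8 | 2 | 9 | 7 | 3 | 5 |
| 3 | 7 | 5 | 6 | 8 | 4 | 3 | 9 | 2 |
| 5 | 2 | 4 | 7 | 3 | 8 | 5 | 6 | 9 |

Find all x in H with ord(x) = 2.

Identity is 7. Compute the order of each non-identity element by repeated multiplication:
  4: 4 → 9 → 3 → 7  (order 4)
  6: 6 → 9 → 2 → 7  (order 4)
  8: 8 → 9 → 5 → 7  (order 4)
  2: 2 → 9 → 6 → 7  (order 4)
  9: 9 → 7  (order 2)
  3: 3 → 9 → 4 → 7  (order 4)
  5: 5 → 9 → 8 → 7  (order 4)
Elements of order 2: {9}.

{9}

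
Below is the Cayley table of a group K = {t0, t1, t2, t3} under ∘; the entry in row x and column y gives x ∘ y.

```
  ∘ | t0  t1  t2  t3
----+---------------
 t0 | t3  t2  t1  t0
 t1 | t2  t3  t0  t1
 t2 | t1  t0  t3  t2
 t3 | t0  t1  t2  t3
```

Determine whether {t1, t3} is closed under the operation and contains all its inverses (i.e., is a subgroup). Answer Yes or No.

Yes

{t1, t3} contains the identity t3.
Checking products: every product of two elements of {t1, t3} (read from the table) lies in {t1, t3}, so the set is closed.
In a finite group, a nonempty closed subset is a subgroup. So {t1, t3} ≤ K.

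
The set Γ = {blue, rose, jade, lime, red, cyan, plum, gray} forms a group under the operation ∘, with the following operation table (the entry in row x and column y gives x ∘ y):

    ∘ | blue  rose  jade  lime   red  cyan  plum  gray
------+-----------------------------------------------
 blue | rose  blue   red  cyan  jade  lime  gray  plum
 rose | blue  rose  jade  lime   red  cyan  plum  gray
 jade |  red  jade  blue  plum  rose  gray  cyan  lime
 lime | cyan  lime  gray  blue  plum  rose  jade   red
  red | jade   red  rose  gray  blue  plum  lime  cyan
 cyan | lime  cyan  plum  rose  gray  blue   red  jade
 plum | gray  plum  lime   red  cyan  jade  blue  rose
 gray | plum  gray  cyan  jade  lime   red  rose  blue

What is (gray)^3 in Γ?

plum

gray^1 = gray
gray^2 = gray ∘ gray = blue
gray^3 = blue ∘ gray = plum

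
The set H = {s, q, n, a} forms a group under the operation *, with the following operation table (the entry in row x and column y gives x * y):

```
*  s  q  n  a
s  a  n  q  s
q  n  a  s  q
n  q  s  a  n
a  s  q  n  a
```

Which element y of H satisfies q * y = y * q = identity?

First locate the identity: row a matches the header, so a is the identity.
Scan row q for a: q * q = a. Hence q^(-1) = q.
(Structurally, H here is isomorphic to the Klein four-group V_4.)

q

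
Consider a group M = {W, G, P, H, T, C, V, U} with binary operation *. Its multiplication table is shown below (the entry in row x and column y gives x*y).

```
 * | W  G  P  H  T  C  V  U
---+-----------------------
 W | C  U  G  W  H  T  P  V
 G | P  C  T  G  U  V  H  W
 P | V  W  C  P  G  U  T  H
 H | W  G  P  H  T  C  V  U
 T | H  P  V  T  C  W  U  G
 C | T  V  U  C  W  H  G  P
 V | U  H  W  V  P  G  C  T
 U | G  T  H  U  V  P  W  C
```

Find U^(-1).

First locate the identity: row H matches the header, so H is the identity.
Scan row U for H: U*P = H. Hence U^(-1) = P.

P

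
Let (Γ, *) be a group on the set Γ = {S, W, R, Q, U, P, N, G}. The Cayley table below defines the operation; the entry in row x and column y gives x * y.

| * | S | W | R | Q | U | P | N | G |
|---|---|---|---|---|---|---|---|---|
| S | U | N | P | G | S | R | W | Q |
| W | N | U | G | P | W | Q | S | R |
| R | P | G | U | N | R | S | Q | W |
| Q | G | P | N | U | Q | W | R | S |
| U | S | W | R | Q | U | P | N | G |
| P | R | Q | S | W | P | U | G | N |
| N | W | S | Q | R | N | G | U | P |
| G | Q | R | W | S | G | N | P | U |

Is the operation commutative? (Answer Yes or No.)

Yes

Check whether the table is symmetric across its main diagonal.
Every entry (row x, col y) equals the entry (row y, col x), so Γ is abelian.
(In fact Γ ≅ the elementary abelian group (Z_2)^3.)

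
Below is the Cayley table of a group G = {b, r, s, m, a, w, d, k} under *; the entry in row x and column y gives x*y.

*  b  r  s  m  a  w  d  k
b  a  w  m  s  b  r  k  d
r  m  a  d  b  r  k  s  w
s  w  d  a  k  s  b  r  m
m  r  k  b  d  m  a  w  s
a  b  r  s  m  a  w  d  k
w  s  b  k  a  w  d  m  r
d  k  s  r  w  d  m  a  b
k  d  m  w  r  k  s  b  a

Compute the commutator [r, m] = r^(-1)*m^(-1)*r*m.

Identity is a; from the table r^(-1) = r and m^(-1) = w.
r*w = k
k*r = m
m*m = d

d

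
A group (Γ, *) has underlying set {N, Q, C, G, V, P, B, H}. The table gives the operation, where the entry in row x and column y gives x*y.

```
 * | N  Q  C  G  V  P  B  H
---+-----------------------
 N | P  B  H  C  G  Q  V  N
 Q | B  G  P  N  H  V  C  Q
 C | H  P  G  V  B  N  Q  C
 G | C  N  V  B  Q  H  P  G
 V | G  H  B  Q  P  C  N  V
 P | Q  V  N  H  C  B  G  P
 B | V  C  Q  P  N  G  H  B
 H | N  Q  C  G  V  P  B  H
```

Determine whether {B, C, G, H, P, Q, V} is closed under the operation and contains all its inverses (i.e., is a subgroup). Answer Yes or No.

Q*G = N, which is not in {B, C, G, H, P, Q, V}.
The subset is not closed under *, so it is not a subgroup.
(Structurally, Γ here is isomorphic to the cyclic group Z_8.)

No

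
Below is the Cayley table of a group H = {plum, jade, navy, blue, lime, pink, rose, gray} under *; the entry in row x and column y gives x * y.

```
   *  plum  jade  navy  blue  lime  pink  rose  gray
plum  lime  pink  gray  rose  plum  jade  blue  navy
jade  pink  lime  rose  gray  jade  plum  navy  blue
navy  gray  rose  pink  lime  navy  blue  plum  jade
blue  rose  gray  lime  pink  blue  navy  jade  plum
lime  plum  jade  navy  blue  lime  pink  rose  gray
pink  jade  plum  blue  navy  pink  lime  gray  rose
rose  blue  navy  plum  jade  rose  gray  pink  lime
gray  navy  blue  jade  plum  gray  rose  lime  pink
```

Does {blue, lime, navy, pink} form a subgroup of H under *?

Yes

{blue, lime, navy, pink} contains the identity lime.
Checking products: every product of two elements of {blue, lime, navy, pink} (read from the table) lies in {blue, lime, navy, pink}, so the set is closed.
In a finite group, a nonempty closed subset is a subgroup. So {blue, lime, navy, pink} ≤ H.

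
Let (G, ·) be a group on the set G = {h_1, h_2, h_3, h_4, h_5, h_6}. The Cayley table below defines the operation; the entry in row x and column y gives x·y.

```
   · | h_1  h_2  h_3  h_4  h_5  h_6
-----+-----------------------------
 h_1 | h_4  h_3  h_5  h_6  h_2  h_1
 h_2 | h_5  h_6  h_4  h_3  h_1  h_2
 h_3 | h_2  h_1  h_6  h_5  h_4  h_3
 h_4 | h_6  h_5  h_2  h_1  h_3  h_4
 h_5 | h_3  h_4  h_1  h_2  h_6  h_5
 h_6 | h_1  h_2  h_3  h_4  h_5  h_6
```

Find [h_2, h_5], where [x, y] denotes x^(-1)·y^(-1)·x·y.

h_4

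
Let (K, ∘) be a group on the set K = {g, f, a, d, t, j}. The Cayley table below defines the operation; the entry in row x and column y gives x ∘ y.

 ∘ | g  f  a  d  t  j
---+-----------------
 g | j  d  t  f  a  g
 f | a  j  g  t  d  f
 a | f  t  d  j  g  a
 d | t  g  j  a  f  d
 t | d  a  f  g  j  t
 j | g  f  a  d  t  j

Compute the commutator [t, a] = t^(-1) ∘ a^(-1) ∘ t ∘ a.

Identity is j; from the table t^(-1) = t and a^(-1) = d.
t ∘ d = g
g ∘ t = a
a ∘ a = d

d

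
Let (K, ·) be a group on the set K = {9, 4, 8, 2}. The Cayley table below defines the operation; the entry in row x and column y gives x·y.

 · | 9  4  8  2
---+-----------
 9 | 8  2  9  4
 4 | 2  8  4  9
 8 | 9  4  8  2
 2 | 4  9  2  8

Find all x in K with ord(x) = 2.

Identity is 8. Compute the order of each non-identity element by repeated multiplication:
  9: 9 → 8  (order 2)
  4: 4 → 8  (order 2)
  2: 2 → 8  (order 2)
Elements of order 2: {2, 4, 9}.

{2, 4, 9}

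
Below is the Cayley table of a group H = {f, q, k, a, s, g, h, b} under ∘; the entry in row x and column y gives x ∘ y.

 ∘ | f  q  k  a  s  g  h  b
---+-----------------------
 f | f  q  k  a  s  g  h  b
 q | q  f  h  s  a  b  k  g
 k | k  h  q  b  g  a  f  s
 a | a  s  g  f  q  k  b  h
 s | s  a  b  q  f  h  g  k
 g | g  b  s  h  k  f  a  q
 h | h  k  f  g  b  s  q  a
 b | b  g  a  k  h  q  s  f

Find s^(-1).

s

First locate the identity: row f matches the header, so f is the identity.
Scan row s for f: s ∘ s = f. Hence s^(-1) = s.
(Structurally, H here is isomorphic to the dihedral group D_4.)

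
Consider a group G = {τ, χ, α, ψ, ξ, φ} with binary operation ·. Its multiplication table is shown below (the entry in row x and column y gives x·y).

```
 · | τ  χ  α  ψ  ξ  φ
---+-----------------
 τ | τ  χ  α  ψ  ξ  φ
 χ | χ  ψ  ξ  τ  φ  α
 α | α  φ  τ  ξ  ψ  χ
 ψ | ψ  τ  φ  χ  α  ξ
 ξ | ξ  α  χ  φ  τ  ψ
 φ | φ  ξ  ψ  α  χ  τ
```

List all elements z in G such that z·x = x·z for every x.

{τ}

An element z is central iff its row equals its column in the table.
For φ: φ·χ = ξ ≠ α = χ·φ, so φ ∉ Z.
Checking each element this way leaves Z(G) = {τ}.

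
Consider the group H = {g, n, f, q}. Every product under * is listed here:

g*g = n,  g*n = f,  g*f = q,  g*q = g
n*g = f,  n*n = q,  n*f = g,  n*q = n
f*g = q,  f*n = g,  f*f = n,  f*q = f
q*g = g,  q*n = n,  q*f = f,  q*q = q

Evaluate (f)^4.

q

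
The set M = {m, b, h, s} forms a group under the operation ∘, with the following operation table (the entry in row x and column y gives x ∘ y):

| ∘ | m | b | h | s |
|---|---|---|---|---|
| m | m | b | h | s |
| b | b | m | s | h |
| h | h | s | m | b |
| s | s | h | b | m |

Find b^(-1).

First locate the identity: row m matches the header, so m is the identity.
Scan row b for m: b ∘ b = m. Hence b^(-1) = b.
(Structurally, M here is isomorphic to the Klein four-group V_4.)

b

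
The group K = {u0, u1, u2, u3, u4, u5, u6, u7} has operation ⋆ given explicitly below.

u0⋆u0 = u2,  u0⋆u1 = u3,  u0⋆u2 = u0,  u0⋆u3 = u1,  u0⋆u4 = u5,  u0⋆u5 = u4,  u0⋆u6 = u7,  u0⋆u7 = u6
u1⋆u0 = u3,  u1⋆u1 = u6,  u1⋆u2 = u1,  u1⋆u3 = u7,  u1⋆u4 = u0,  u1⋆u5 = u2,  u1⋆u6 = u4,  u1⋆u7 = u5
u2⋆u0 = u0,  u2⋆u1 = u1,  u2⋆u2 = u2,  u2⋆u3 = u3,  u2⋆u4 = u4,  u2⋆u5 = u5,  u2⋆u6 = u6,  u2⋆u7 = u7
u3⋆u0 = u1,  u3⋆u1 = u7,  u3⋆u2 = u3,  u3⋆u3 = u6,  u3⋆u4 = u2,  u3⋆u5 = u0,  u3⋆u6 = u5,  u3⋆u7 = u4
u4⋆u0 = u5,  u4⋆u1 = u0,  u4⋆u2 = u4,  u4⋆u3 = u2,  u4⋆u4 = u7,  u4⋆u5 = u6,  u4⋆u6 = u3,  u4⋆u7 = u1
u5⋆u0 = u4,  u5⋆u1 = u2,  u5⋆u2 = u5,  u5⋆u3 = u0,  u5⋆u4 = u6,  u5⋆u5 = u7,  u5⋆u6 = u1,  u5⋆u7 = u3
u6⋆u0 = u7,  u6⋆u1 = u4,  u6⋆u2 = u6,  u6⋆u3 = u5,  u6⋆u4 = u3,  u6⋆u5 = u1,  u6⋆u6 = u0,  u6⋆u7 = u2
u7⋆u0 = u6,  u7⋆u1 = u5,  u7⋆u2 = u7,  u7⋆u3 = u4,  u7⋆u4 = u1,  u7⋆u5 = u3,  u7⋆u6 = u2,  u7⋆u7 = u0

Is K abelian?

Yes

Check whether the table is symmetric across its main diagonal.
Every entry (row x, col y) equals the entry (row y, col x), so K is abelian.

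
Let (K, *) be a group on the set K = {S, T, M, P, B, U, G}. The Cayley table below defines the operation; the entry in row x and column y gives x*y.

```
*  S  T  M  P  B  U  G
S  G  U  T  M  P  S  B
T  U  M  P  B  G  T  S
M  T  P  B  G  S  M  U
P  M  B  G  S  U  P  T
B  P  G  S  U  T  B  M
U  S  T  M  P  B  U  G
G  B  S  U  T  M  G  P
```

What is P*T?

B

Read row P, column T: P*T = B.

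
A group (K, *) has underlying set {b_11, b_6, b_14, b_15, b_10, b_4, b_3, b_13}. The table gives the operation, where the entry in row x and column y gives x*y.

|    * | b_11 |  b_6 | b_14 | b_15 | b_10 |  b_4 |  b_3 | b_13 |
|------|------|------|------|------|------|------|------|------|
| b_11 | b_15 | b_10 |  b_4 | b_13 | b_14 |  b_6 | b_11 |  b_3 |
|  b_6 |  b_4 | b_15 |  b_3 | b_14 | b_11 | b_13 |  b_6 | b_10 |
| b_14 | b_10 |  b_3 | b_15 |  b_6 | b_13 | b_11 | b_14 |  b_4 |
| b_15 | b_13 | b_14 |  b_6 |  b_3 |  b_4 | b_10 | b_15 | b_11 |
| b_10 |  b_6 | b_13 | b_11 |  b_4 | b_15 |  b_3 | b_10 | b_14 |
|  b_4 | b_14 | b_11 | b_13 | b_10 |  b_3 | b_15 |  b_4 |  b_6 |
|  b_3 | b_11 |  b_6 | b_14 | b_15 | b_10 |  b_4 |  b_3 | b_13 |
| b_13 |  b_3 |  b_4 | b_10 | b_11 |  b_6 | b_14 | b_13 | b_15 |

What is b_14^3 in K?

b_14^1 = b_14
b_14^2 = b_14*b_14 = b_15
b_14^3 = b_15*b_14 = b_6

b_6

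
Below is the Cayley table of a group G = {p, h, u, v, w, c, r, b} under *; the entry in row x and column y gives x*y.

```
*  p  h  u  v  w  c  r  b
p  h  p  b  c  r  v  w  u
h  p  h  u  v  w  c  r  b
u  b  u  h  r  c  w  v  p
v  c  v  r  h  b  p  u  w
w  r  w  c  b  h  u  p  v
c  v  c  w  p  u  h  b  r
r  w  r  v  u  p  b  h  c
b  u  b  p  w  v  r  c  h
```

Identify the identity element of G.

The identity e satisfies e*x = x for all x, so its row in the table reproduces the column headers.
Row h reads: p, h, u, v, w, c, r, b — exactly the header order. So h is the identity.

h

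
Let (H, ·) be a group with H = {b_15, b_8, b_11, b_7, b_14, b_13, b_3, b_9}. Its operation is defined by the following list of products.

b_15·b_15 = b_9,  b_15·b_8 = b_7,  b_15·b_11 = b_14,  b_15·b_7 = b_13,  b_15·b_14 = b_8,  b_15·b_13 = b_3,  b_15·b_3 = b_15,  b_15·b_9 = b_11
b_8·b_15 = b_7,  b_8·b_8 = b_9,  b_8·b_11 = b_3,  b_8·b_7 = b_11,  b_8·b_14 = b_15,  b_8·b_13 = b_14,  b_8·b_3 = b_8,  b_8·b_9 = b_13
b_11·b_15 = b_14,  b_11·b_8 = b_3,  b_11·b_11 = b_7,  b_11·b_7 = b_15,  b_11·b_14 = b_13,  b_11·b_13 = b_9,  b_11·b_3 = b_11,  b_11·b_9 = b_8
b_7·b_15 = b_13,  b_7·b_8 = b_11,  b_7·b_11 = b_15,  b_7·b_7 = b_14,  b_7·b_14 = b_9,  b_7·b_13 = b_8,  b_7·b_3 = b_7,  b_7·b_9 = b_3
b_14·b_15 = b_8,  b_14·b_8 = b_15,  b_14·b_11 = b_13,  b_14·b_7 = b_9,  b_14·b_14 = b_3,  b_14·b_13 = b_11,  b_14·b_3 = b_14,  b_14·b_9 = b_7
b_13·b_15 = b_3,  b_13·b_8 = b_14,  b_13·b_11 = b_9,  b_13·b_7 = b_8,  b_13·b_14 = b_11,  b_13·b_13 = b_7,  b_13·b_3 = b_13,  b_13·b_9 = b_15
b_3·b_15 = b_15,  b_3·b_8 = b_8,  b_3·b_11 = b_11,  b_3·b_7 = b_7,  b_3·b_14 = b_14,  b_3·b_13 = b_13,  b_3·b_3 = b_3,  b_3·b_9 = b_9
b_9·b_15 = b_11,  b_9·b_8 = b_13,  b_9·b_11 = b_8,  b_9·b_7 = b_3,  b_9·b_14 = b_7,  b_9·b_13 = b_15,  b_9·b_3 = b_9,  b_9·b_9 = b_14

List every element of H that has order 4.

{b_7, b_9}

Identity is b_3. Compute the order of each non-identity element by repeated multiplication:
  b_15: b_15 → b_9 → b_11 → b_14 → b_8 → b_7 → b_13 → b_3  (order 8)
  b_8: b_8 → b_9 → b_13 → b_14 → b_15 → b_7 → b_11 → b_3  (order 8)
  b_11: b_11 → b_7 → b_15 → b_14 → b_13 → b_9 → b_8 → b_3  (order 8)
  b_7: b_7 → b_14 → b_9 → b_3  (order 4)
  b_14: b_14 → b_3  (order 2)
  b_13: b_13 → b_7 → b_8 → b_14 → b_11 → b_9 → b_15 → b_3  (order 8)
  b_9: b_9 → b_14 → b_7 → b_3  (order 4)
Elements of order 4: {b_7, b_9}.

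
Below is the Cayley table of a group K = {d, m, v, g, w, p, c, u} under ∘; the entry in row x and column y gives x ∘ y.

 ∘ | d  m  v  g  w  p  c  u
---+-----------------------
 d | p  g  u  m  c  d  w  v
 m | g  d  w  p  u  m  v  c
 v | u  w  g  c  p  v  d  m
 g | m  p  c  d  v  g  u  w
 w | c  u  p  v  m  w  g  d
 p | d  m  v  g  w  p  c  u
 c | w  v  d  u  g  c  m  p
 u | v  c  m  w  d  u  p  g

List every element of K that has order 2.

{d}

Identity is p. Compute the order of each non-identity element by repeated multiplication:
  d: d → p  (order 2)
  m: m → d → g → p  (order 4)
  v: v → g → c → d → u → m → w → p  (order 8)
  g: g → d → m → p  (order 4)
  w: w → m → u → d → c → g → v → p  (order 8)
  c: c → m → v → d → w → g → u → p  (order 8)
  u: u → g → w → d → v → m → c → p  (order 8)
Elements of order 2: {d}.
(Structurally, K here is isomorphic to the cyclic group Z_8.)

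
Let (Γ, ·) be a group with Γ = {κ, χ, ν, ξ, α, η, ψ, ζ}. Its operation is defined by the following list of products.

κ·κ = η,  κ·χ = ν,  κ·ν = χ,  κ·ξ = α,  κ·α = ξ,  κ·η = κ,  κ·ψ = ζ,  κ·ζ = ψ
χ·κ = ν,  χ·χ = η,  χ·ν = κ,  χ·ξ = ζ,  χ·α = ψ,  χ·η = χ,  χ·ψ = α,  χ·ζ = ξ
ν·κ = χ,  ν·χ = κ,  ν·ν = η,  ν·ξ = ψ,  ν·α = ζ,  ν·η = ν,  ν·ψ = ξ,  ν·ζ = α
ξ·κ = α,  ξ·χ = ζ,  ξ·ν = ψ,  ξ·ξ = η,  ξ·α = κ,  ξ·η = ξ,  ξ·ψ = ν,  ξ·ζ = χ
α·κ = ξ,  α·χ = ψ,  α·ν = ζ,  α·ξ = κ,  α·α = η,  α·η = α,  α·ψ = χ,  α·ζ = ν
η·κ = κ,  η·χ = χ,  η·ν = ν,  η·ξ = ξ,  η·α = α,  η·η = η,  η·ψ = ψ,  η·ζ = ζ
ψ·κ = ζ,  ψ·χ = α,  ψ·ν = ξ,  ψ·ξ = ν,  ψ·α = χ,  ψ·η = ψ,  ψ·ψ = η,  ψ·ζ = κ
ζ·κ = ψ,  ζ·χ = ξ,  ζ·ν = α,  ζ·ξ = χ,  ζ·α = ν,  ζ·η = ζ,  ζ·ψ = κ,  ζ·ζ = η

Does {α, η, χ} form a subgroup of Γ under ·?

χ·α = ψ, which is not in {α, η, χ}.
The subset is not closed under ·, so it is not a subgroup.

No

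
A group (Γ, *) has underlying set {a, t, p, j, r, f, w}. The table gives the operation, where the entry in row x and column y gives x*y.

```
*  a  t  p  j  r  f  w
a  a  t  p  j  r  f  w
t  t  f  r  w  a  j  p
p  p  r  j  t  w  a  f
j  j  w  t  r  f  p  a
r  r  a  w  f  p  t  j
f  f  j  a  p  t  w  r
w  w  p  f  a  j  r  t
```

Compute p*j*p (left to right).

r

p*j = t
t*p = r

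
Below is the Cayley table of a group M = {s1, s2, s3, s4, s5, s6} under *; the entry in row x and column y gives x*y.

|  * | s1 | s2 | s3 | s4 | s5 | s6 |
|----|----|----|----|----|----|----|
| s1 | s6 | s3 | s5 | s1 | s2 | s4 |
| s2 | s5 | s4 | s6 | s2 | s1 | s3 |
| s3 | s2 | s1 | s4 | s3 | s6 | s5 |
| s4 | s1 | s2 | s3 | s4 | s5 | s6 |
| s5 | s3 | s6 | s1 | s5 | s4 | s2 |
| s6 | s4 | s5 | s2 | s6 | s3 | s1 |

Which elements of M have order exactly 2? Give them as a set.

{s2, s3, s5}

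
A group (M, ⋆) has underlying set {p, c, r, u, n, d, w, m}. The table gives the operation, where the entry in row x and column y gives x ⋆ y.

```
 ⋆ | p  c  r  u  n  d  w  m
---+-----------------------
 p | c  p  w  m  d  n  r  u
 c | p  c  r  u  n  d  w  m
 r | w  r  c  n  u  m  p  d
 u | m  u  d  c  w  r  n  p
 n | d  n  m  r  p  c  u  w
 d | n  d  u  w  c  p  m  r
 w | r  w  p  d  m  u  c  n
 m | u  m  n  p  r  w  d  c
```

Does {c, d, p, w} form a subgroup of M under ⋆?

p ⋆ d = n, which is not in {c, d, p, w}.
The subset is not closed under ⋆, so it is not a subgroup.

No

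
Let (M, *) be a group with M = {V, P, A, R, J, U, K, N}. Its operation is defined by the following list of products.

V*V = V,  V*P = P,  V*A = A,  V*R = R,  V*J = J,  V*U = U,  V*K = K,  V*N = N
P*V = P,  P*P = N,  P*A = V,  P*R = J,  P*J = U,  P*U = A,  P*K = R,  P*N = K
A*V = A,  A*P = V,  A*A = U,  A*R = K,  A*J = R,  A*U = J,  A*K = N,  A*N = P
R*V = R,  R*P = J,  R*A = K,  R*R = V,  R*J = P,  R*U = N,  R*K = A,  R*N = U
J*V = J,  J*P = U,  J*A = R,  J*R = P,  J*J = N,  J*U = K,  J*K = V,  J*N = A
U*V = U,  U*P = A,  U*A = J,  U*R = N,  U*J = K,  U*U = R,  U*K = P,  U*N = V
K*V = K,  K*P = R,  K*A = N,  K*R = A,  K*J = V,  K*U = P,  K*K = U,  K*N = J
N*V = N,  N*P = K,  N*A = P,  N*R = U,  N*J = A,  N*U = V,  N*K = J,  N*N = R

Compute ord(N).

The identity element is V (its row matches the header).
N^1 = N
N^2 = N * N = R
N^3 = R * N = U
N^4 = U * N = V
The first power of N equal to the identity is N^4, so ord(N) = 4.

4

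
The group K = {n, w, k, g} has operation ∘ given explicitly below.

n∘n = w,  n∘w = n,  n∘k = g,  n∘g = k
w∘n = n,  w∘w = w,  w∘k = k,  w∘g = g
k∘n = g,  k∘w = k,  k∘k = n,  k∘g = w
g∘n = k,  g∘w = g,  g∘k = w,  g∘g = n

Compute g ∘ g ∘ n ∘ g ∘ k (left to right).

g ∘ g = n
n ∘ n = w
w ∘ g = g
g ∘ k = w

w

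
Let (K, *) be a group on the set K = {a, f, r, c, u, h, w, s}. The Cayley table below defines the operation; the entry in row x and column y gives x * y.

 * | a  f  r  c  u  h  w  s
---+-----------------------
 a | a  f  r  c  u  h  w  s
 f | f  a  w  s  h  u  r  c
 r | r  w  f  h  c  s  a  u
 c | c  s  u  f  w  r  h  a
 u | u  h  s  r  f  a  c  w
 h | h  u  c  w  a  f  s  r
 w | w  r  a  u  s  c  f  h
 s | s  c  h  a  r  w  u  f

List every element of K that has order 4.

Identity is a. Compute the order of each non-identity element by repeated multiplication:
  f: f → a  (order 2)
  r: r → f → w → a  (order 4)
  c: c → f → s → a  (order 4)
  u: u → f → h → a  (order 4)
  h: h → f → u → a  (order 4)
  w: w → f → r → a  (order 4)
  s: s → f → c → a  (order 4)
Elements of order 4: {c, h, r, s, u, w}.

{c, h, r, s, u, w}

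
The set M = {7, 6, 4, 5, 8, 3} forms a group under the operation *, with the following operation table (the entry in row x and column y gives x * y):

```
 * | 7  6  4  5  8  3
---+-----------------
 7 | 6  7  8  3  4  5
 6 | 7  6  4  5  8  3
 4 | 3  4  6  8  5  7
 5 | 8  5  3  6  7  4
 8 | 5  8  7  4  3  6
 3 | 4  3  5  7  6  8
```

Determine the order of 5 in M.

The identity element is 6 (its row matches the header).
5^1 = 5
5^2 = 5 * 5 = 6
The first power of 5 equal to the identity is 5^2, so ord(5) = 2.
(Structurally, M here is isomorphic to the symmetric group S_3.)

2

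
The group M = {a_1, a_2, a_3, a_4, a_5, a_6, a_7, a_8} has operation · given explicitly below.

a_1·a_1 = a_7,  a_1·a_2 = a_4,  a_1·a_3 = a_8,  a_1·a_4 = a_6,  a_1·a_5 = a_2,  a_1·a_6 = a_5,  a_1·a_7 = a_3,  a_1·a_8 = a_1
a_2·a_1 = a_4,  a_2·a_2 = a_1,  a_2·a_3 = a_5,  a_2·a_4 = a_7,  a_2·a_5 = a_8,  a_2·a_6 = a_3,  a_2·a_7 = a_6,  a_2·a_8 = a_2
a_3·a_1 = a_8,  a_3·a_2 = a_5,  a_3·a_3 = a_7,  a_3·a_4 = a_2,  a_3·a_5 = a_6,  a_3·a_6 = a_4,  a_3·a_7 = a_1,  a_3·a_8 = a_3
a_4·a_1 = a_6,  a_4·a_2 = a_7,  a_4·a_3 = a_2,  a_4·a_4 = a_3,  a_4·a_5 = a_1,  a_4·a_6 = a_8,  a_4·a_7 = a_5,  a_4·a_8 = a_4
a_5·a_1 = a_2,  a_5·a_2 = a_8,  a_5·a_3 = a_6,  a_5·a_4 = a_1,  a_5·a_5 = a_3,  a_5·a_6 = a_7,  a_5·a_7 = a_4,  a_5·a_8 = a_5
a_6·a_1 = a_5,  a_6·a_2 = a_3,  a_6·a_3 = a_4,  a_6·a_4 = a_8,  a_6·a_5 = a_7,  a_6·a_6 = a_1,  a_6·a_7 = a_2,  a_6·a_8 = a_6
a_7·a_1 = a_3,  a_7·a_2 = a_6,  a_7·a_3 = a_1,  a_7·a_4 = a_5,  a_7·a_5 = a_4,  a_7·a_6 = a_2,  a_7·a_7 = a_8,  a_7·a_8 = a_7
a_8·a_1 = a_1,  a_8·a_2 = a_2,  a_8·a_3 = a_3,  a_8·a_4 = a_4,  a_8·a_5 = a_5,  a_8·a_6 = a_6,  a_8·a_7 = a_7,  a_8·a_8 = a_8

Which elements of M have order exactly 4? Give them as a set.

{a_1, a_3}

Identity is a_8. Compute the order of each non-identity element by repeated multiplication:
  a_1: a_1 → a_7 → a_3 → a_8  (order 4)
  a_2: a_2 → a_1 → a_4 → a_7 → a_6 → a_3 → a_5 → a_8  (order 8)
  a_3: a_3 → a_7 → a_1 → a_8  (order 4)
  a_4: a_4 → a_3 → a_2 → a_7 → a_5 → a_1 → a_6 → a_8  (order 8)
  a_5: a_5 → a_3 → a_6 → a_7 → a_4 → a_1 → a_2 → a_8  (order 8)
  a_6: a_6 → a_1 → a_5 → a_7 → a_2 → a_3 → a_4 → a_8  (order 8)
  a_7: a_7 → a_8  (order 2)
Elements of order 4: {a_1, a_3}.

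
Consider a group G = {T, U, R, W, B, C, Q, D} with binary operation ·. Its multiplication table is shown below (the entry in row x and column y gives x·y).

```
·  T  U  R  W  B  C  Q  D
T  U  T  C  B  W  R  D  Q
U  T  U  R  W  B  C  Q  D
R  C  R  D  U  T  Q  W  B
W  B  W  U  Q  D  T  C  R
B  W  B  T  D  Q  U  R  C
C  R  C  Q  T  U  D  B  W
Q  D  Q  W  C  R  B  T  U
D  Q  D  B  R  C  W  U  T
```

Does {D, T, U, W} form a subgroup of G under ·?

No

D·W = R, which is not in {D, T, U, W}.
The subset is not closed under ·, so it is not a subgroup.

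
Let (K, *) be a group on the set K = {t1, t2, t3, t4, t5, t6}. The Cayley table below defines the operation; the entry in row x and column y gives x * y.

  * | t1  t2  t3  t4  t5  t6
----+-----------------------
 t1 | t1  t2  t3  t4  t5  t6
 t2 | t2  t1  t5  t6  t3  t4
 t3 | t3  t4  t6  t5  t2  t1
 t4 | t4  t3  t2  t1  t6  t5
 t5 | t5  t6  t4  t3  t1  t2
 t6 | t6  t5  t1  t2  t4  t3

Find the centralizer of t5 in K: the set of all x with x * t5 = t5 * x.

Compare row t5 with column t5 entry by entry.
t6 * t5 = t4 but t5 * t6 = t2, so t6 does not.
Collecting the elements that commute with t5: C(t5) = {t1, t5}.

{t1, t5}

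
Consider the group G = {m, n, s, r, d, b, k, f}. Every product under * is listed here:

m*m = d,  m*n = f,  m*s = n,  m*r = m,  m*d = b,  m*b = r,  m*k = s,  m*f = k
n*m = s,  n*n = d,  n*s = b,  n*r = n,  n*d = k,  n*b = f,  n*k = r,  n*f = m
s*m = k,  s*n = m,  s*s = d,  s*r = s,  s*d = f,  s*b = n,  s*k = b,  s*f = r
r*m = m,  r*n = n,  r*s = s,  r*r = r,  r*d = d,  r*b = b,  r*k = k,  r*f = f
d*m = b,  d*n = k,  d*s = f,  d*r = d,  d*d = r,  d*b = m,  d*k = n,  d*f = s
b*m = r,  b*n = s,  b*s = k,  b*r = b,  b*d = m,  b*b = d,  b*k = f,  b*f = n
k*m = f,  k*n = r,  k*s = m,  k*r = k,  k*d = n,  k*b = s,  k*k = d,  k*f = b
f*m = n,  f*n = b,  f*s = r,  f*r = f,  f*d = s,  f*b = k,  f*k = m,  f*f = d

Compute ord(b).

4

The identity element is r (its row matches the header).
b^1 = b
b^2 = b * b = d
b^3 = d * b = m
b^4 = m * b = r
The first power of b equal to the identity is b^4, so ord(b) = 4.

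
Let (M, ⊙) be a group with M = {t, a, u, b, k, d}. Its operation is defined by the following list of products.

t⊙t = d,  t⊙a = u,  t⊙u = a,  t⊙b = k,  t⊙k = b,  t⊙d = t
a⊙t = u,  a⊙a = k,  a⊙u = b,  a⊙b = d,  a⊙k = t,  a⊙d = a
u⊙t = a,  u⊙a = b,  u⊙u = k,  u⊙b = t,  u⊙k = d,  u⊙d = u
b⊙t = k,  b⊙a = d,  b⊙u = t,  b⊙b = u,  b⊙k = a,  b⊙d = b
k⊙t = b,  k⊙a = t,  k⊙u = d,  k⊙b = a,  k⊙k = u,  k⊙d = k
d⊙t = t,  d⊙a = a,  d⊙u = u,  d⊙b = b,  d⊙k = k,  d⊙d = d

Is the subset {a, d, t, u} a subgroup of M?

No

a ⊙ a = k, which is not in {a, d, t, u}.
The subset is not closed under ⊙, so it is not a subgroup.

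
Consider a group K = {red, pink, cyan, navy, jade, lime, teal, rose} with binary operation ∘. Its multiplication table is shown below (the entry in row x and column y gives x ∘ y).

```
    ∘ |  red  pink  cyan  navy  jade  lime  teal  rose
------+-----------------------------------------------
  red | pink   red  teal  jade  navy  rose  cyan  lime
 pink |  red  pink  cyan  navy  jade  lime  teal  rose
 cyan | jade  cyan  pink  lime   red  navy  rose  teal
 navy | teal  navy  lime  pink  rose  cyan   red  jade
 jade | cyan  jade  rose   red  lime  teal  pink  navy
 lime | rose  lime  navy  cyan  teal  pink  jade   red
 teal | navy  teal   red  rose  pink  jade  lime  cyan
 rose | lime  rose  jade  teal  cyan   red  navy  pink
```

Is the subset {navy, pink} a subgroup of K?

Yes

{navy, pink} contains the identity pink.
Checking products: every product of two elements of {navy, pink} (read from the table) lies in {navy, pink}, so the set is closed.
In a finite group, a nonempty closed subset is a subgroup. So {navy, pink} ≤ K.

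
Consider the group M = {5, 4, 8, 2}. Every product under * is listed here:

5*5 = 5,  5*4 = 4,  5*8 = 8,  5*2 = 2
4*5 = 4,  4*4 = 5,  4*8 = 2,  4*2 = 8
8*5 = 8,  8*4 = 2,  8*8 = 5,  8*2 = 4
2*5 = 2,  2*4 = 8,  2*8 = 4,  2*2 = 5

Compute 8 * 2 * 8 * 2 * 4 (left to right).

4

8 * 2 = 4
4 * 8 = 2
2 * 2 = 5
5 * 4 = 4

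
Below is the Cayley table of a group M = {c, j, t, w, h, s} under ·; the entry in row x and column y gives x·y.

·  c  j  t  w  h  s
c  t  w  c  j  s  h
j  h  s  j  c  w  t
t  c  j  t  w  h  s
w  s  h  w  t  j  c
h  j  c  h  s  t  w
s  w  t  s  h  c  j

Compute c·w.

Read row c, column w: c·w = j.

j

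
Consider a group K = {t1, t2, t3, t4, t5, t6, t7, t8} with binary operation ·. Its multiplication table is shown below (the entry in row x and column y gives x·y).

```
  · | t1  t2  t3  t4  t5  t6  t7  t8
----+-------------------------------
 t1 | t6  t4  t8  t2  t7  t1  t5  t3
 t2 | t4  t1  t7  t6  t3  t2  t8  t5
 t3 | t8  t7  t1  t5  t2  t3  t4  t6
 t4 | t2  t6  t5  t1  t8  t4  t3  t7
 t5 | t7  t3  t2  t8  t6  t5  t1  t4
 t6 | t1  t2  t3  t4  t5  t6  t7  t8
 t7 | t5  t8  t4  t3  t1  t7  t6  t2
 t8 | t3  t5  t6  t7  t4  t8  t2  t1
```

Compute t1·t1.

Read row t1, column t1: t1·t1 = t6.
(Structurally, K here is isomorphic to Z_2 x Z_4.)

t6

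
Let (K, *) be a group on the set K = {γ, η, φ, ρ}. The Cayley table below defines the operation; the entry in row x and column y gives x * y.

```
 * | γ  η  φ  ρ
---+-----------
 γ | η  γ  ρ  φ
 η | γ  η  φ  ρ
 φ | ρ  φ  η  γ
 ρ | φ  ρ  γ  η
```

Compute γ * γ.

η

Read row γ, column γ: γ * γ = η.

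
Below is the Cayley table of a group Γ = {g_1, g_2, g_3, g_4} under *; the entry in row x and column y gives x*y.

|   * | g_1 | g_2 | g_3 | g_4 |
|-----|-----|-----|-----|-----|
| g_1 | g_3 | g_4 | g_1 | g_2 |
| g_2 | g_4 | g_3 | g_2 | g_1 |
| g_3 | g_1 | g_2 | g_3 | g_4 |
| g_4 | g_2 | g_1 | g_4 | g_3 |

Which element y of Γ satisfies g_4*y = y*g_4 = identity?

g_4

First locate the identity: row g_3 matches the header, so g_3 is the identity.
Scan row g_4 for g_3: g_4*g_4 = g_3. Hence g_4^(-1) = g_4.
(Structurally, Γ here is isomorphic to the Klein four-group V_4.)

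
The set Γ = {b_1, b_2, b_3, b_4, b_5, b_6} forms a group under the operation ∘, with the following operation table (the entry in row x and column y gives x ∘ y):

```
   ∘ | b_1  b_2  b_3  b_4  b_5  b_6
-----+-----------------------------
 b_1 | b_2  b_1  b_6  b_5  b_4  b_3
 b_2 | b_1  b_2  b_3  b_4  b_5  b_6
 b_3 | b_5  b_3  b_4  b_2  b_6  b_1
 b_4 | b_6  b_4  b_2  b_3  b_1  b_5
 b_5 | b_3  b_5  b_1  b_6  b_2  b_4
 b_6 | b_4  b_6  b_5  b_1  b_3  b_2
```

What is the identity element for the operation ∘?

The identity e satisfies e ∘ x = x for all x, so its row in the table reproduces the column headers.
Row b_2 reads: b_1, b_2, b_3, b_4, b_5, b_6 — exactly the header order. So b_2 is the identity.

b_2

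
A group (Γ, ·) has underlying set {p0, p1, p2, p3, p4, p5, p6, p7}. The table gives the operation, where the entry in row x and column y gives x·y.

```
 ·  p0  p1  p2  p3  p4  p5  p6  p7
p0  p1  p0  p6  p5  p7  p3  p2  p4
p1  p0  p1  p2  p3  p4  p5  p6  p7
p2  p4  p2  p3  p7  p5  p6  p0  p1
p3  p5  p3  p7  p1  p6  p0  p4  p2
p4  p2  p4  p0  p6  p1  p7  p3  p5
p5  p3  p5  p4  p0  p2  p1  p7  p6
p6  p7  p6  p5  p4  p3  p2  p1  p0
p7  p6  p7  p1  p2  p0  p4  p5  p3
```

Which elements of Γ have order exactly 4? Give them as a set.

{p2, p7}

Identity is p1. Compute the order of each non-identity element by repeated multiplication:
  p0: p0 → p1  (order 2)
  p2: p2 → p3 → p7 → p1  (order 4)
  p3: p3 → p1  (order 2)
  p4: p4 → p1  (order 2)
  p5: p5 → p1  (order 2)
  p6: p6 → p1  (order 2)
  p7: p7 → p3 → p2 → p1  (order 4)
Elements of order 4: {p2, p7}.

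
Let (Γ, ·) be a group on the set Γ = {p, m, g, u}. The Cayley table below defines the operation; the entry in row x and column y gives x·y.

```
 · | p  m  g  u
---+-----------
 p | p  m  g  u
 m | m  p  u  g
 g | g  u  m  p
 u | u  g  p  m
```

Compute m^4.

p

m^1 = m
m^2 = m·m = p
m^3 = p·m = m
m^4 = m·m = p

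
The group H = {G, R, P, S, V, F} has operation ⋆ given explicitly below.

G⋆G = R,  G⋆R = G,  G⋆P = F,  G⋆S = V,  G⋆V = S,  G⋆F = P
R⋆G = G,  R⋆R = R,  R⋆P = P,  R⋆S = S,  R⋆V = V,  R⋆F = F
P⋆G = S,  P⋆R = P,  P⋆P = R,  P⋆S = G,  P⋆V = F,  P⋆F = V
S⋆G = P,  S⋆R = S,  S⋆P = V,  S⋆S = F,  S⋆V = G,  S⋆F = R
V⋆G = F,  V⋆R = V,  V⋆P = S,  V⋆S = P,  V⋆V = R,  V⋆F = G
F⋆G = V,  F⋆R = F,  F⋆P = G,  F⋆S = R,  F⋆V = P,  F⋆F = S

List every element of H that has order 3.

{F, S}

Identity is R. Compute the order of each non-identity element by repeated multiplication:
  G: G → R  (order 2)
  P: P → R  (order 2)
  S: S → F → R  (order 3)
  V: V → R  (order 2)
  F: F → S → R  (order 3)
Elements of order 3: {F, S}.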